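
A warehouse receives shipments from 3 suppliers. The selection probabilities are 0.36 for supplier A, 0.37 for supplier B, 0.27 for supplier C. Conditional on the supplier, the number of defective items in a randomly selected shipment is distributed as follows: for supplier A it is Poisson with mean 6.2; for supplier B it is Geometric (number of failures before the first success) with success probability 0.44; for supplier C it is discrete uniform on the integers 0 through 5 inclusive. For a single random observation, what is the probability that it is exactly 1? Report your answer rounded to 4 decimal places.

Conditional on each supplier, P(X = 1): A: 0.0125825; B: 0.2464; C: 0.166667.
By total probability, P(X = 1) = 0.36·0.0125825 + 0.37·0.2464 + 0.27·0.166667 = 0.140698.

0.1407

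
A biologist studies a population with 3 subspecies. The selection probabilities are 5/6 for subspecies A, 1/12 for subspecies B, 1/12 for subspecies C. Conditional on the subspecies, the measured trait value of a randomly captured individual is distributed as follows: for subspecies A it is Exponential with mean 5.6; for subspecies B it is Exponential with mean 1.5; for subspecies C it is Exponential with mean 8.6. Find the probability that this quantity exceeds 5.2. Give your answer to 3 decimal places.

Conditional on each subspecies, P(X > 5.2): A: 0.395118; B: 0.0312209; C: 0.546265.
By total probability, P(X > 5.2) = 0.833333·0.395118 + 0.0833333·0.0312209 + 0.0833333·0.546265 = 0.377389.

0.377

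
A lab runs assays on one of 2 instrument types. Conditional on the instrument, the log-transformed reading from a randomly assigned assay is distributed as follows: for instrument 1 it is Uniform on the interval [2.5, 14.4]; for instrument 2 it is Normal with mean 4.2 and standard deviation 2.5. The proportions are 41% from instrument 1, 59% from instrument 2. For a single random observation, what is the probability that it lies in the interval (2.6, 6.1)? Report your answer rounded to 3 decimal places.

Conditional on each instrument, P(2.6 < X < 6.1): 1: 0.294118; 2: 0.515286.
By total probability, P(2.6 < X < 6.1) = 0.41·0.294118 + 0.59·0.515286 = 0.424607.

0.425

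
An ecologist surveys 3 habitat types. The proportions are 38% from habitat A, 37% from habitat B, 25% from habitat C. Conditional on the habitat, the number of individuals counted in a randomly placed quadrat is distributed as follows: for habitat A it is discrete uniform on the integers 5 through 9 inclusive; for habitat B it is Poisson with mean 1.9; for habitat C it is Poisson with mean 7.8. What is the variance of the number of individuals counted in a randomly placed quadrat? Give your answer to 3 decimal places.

Per component, A: μ=7, E[X²]=51; B: μ=1.9, E[X²]=5.51; C: μ=7.8, E[X²]=68.64.
E[X] = 0.38·7 + 0.37·1.9 + 0.25·7.8 = 5.313.
E[X²] = 0.38·51 + 0.37·5.51 + 0.25·68.64 = 38.5787.
Var(X) = E[X²] − (E[X])² = 38.5787 − 28.228 = 10.3507.

10.351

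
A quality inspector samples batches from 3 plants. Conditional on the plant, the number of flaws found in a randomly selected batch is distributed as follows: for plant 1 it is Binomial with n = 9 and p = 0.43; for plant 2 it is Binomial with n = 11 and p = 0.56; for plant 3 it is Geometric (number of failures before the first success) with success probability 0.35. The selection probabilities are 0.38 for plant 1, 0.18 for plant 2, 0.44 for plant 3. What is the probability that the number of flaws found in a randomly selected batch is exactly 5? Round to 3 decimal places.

Conditional on each plant, P(X = 5): 1: 0.195529; 2: 0.184628; 3: 0.0406102.
By total probability, P(X = 5) = 0.38·0.195529 + 0.18·0.184628 + 0.44·0.0406102 = 0.125403.

0.125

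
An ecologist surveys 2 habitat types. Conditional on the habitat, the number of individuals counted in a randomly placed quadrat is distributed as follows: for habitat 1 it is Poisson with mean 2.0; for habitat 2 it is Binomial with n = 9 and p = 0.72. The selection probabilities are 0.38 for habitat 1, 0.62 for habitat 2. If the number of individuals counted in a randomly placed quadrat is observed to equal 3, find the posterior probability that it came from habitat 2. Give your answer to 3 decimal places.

Likelihoods P(X=3 | ·): 1: 0.180447; 2: 0.0151086.
Posterior ∝ prior × likelihood. Numerator for 2: 0.62·0.0151086 = 0.00936735.
Normalizing constant: 0.38·0.180447 + 0.62·0.0151086 = 0.0779372.
P(2 | observation) = 0.00936735 / 0.0779372 = 0.120191.

0.120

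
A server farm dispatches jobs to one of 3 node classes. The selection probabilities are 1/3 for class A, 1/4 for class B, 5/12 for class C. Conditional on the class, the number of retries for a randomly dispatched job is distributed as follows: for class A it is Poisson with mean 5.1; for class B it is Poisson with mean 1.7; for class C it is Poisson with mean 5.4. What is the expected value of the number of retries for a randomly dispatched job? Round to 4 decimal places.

Component means — A: 5.1; B: 1.7; C: 5.4.
E[X] = 0.333333·5.1 + 0.25·1.7 + 0.416667·5.4 = 4.375.

4.3750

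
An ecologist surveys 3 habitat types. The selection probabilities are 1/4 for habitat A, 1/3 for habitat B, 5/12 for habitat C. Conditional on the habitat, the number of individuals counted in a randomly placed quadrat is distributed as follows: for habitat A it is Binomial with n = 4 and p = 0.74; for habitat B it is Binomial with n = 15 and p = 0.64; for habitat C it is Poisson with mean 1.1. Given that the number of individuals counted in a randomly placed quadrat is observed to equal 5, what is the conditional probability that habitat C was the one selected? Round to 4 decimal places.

0.3214

Likelihoods P(X=5 | ·): A: 0; B: 0.0117891; C: 0.00446744.
Posterior ∝ prior × likelihood. Numerator for C: 0.416667·0.00446744 = 0.00186143.
Normalizing constant: 0.25·0 + 0.333333·0.0117891 + 0.416667·0.00446744 = 0.00579113.
P(C | observation) = 0.00186143 / 0.00579113 = 0.321428.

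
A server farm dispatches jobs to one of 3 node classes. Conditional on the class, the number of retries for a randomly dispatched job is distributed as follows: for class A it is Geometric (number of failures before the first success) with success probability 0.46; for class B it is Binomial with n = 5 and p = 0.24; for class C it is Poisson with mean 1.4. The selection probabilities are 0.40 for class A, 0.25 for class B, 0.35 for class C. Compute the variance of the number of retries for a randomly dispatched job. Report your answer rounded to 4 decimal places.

Per component, A: μ=1.17391, E[X²]=3.93006; B: μ=1.2, E[X²]=2.352; C: μ=1.4, E[X²]=3.36.
E[X] = 0.4·1.17391 + 0.25·1.2 + 0.35·1.4 = 1.25957.
E[X²] = 0.4·3.93006 + 0.25·2.352 + 0.35·3.36 = 3.33602.
Var(X) = E[X²] − (E[X])² = 3.33602 − 1.5865 = 1.74952.

1.7495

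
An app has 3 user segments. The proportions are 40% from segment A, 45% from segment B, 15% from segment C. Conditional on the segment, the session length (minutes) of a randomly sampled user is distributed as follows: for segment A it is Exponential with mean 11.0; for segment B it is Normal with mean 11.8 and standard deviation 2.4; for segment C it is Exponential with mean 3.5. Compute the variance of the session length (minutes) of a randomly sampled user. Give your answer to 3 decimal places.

Per component, A: μ=11, E[X²]=242; B: μ=11.8, E[X²]=145; C: μ=3.5, E[X²]=24.5.
E[X] = 0.4·11 + 0.45·11.8 + 0.15·3.5 = 10.235.
E[X²] = 0.4·242 + 0.45·145 + 0.15·24.5 = 165.725.
Var(X) = E[X²] − (E[X])² = 165.725 − 104.755 = 60.9698.

60.970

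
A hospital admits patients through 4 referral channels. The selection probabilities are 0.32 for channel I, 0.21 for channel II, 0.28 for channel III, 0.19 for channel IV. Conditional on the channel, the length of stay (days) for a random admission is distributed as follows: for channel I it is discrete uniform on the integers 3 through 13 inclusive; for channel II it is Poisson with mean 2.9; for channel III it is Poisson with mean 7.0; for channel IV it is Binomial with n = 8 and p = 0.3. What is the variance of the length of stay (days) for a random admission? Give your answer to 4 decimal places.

Per component, I: μ=8, E[X²]=74; II: μ=2.9, E[X²]=11.31; III: μ=7, E[X²]=56; IV: μ=2.4, E[X²]=7.44.
E[X] = 0.32·8 + 0.21·2.9 + 0.28·7 + 0.19·2.4 = 5.585.
E[X²] = 0.32·74 + 0.21·11.31 + 0.28·56 + 0.19·7.44 = 43.1487.
Var(X) = E[X²] − (E[X])² = 43.1487 − 31.1922 = 11.9565.

11.9565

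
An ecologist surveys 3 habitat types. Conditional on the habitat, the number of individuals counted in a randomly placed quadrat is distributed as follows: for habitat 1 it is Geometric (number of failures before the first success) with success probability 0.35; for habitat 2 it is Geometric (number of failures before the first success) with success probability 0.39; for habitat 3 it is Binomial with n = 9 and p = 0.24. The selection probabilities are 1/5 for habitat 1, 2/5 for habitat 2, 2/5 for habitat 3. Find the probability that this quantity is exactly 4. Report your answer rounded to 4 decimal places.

Conditional on each habitat, P(X = 4): 1: 0.0624772; 2: 0.0539988; 3: 0.105995.
By total probability, P(X = 4) = 0.2·0.0624772 + 0.4·0.0539988 + 0.4·0.105995 = 0.0764928.

0.0765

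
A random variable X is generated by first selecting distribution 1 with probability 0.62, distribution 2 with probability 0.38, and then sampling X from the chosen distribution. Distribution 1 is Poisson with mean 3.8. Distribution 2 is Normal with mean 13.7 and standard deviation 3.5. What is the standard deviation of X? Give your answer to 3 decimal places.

5.487

Per component, 1: μ=3.8, E[X²]=18.24; 2: μ=13.7, E[X²]=199.94.
E[X] = 0.62·3.8 + 0.38·13.7 = 7.562.
E[X²] = 0.62·18.24 + 0.38·199.94 = 87.286.
Var(X) = E[X²] − (E[X])² = 87.286 − 57.1838 = 30.1022.
SD(X) = √30.1022 = 5.48654.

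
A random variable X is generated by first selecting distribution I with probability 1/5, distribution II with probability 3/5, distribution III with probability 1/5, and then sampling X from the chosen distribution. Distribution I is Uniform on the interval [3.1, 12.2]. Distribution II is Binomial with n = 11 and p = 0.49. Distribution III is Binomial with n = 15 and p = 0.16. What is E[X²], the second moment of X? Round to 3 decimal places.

33.720

For each component E[X²] = Var + (mean)², giving I: 65.4233; II: 31.801; III: 7.776.
Overall E[X²] = 0.2·65.4233 + 0.6·31.801 + 0.2·7.776 = 33.7205.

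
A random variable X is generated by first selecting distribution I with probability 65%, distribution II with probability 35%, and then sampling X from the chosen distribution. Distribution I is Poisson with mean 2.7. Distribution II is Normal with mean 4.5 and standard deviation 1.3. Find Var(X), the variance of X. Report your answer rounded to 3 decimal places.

3.084

Per component, I: μ=2.7, E[X²]=9.99; II: μ=4.5, E[X²]=21.94.
E[X] = 0.65·2.7 + 0.35·4.5 = 3.33.
E[X²] = 0.65·9.99 + 0.35·21.94 = 14.1725.
Var(X) = E[X²] − (E[X])² = 14.1725 − 11.0889 = 3.0836.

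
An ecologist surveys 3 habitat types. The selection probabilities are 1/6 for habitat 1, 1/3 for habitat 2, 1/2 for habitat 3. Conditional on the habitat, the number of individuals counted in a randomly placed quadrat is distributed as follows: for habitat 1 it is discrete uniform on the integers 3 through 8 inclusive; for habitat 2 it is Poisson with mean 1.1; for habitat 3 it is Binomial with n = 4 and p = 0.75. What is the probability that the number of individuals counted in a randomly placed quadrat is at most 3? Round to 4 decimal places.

Conditional on each habitat, P(X ≤ 3): 1: 0.166667; 2: 0.974258; 3: 0.683594.
By total probability, P(X ≤ 3) = 0.166667·0.166667 + 0.333333·0.974258 + 0.5·0.683594 = 0.694327.

0.6943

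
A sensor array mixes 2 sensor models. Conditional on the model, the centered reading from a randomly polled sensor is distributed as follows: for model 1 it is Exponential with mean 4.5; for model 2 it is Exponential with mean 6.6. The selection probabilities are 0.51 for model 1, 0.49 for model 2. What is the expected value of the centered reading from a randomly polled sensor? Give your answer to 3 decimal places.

5.529

Component means — 1: 4.5; 2: 6.6.
E[X] = 0.51·4.5 + 0.49·6.6 = 5.529.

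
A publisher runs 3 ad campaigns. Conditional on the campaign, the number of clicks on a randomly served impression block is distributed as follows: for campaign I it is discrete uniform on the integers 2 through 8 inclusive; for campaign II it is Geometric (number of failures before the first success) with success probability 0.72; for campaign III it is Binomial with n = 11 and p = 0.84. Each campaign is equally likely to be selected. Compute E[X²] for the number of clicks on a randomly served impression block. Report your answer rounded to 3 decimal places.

For each component E[X²] = Var + (mean)², giving I: 29; II: 0.691358; III: 86.856.
Overall E[X²] = 0.333333·29 + 0.333333·0.691358 + 0.333333·86.856 = 38.8491.

38.849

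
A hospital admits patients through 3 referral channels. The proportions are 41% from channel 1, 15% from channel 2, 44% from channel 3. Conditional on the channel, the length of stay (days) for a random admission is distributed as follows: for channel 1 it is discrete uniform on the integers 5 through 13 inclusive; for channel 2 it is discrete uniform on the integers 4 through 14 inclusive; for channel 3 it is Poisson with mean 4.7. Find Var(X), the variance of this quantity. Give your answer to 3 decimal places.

10.857

Per component, 1: μ=9, E[X²]=87.6667; 2: μ=9, E[X²]=91; 3: μ=4.7, E[X²]=26.79.
E[X] = 0.41·9 + 0.15·9 + 0.44·4.7 = 7.108.
E[X²] = 0.41·87.6667 + 0.15·91 + 0.44·26.79 = 61.3809.
Var(X) = E[X²] − (E[X])² = 61.3809 − 50.5237 = 10.8573.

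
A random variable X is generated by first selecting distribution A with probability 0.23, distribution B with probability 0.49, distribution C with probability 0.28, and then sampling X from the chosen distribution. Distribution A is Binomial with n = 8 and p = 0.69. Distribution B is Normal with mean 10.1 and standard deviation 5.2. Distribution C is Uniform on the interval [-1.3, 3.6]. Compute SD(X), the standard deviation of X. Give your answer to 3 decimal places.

Per component, A: μ=5.52, E[X²]=32.1816; B: μ=10.1, E[X²]=129.05; C: μ=1.15, E[X²]=3.32333.
E[X] = 0.23·5.52 + 0.49·10.1 + 0.28·1.15 = 6.5406.
E[X²] = 0.23·32.1816 + 0.49·129.05 + 0.28·3.32333 = 71.5668.
Var(X) = E[X²] − (E[X])² = 71.5668 − 42.7794 = 28.7874.
SD(X) = √28.7874 = 5.36538.

5.365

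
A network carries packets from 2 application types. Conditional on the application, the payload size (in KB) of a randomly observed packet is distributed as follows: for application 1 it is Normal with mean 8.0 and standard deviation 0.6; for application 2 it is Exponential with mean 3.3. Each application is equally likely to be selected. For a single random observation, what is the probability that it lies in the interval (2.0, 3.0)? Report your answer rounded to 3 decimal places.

Conditional on each application, P(2.0 < X < 3.0): 1: 5.55112e-17; 2: 0.142605.
By total probability, P(2.0 < X < 3.0) = 0.5·5.55112e-17 + 0.5·0.142605 = 0.0713026.

0.071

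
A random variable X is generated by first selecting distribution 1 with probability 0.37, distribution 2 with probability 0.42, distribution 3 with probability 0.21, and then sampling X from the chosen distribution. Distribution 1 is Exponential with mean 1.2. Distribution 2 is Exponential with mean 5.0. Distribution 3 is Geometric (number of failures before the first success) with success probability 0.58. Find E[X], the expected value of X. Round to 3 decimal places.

Component means — 1: 1.2; 2: 5; 3: 0.724138.
E[X] = 0.37·1.2 + 0.42·5 + 0.21·0.724138 = 2.69607.

2.696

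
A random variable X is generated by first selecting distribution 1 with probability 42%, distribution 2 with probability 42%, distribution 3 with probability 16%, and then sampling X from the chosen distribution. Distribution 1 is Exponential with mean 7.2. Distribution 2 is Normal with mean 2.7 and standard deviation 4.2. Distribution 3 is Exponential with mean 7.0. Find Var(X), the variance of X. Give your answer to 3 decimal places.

41.839

Per component, 1: μ=7.2, E[X²]=103.68; 2: μ=2.7, E[X²]=24.93; 3: μ=7, E[X²]=98.
E[X] = 0.42·7.2 + 0.42·2.7 + 0.16·7 = 5.278.
E[X²] = 0.42·103.68 + 0.42·24.93 + 0.16·98 = 69.6962.
Var(X) = E[X²] − (E[X])² = 69.6962 − 27.8573 = 41.8389.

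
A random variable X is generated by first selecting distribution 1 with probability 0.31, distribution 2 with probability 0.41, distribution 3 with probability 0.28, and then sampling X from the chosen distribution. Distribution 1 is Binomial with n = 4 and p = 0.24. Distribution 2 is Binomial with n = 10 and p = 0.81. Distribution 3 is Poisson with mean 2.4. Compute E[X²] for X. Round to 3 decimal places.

For each component E[X²] = Var + (mean)², giving 1: 1.6512; 2: 67.149; 3: 8.16.
Overall E[X²] = 0.31·1.6512 + 0.41·67.149 + 0.28·8.16 = 30.3278.

30.328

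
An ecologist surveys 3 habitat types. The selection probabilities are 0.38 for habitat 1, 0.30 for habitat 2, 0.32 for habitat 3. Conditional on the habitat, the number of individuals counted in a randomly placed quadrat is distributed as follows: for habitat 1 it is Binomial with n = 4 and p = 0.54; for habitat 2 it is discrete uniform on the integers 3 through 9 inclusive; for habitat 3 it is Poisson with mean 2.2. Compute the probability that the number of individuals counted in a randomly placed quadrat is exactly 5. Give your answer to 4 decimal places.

0.0581

Conditional on each habitat, P(X = 5): 1: 0; 2: 0.142857; 3: 0.0475866.
By total probability, P(X = 5) = 0.38·0 + 0.3·0.142857 + 0.32·0.0475866 = 0.0580848.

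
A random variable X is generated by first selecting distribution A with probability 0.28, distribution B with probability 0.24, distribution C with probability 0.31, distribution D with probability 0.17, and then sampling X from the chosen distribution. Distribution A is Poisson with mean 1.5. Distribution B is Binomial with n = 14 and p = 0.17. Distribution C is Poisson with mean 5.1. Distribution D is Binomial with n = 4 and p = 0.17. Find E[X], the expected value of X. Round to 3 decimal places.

2.688

Component means — A: 1.5; B: 2.38; C: 5.1; D: 0.68.
E[X] = 0.28·1.5 + 0.24·2.38 + 0.31·5.1 + 0.17·0.68 = 2.6878.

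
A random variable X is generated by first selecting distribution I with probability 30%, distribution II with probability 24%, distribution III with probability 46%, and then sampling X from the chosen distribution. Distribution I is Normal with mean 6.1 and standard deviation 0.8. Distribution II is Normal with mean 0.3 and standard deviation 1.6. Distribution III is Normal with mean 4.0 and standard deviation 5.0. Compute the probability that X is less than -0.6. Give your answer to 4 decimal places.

0.1511

Conditional on each component, P(X < -0.6): I: 0; II: 0.286888; III: 0.178786.
By total probability, P(X < -0.6) = 0.3·0 + 0.24·0.286888 + 0.46·0.178786 = 0.151095.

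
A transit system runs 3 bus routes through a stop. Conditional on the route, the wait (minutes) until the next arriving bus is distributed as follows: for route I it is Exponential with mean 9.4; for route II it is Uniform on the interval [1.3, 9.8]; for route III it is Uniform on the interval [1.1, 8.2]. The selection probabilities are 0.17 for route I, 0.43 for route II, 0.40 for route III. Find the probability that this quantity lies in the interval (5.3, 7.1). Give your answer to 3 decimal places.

Conditional on each route, P(5.3 < X < 7.1): I: 0.099165; II: 0.211765; III: 0.253521.
By total probability, P(5.3 < X < 7.1) = 0.17·0.099165 + 0.43·0.211765 + 0.4·0.253521 = 0.209325.

0.209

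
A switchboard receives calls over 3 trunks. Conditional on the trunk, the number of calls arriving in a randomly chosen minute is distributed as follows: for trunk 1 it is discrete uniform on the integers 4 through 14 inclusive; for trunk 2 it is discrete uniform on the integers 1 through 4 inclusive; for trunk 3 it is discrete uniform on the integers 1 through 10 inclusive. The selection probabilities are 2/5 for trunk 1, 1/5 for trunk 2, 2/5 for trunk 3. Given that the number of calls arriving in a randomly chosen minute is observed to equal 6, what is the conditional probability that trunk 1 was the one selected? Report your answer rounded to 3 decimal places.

0.476

Likelihoods P(X=6 | ·): 1: 0.0909091; 2: 0; 3: 0.1.
Posterior ∝ prior × likelihood. Numerator for 1: 0.4·0.0909091 = 0.0363636.
Normalizing constant: 0.4·0.0909091 + 0.2·0 + 0.4·0.1 = 0.0763636.
P(1 | observation) = 0.0363636 / 0.0763636 = 0.47619.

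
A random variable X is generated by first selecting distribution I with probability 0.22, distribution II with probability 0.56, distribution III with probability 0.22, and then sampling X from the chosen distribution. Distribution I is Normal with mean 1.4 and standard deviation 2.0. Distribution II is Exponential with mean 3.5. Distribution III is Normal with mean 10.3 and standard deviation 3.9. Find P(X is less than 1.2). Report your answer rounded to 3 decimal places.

0.266

Conditional on each component, P(X < 1.2): I: 0.460172; II: 0.29026; III: 0.00981533.
By total probability, P(X < 1.2) = 0.22·0.460172 + 0.56·0.29026 + 0.22·0.00981533 = 0.265943.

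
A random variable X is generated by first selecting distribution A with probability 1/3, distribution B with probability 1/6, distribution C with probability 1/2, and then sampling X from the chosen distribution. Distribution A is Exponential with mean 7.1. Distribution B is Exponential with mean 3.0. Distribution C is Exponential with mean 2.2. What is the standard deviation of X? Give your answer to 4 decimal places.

5.0707

Per component, A: μ=7.1, E[X²]=100.82; B: μ=3, E[X²]=18; C: μ=2.2, E[X²]=9.68.
E[X] = 0.333333·7.1 + 0.166667·3 + 0.5·2.2 = 3.96667.
E[X²] = 0.333333·100.82 + 0.166667·18 + 0.5·9.68 = 41.4467.
Var(X) = E[X²] − (E[X])² = 41.4467 − 15.7344 = 25.7122.
SD(X) = √25.7122 = 5.07072.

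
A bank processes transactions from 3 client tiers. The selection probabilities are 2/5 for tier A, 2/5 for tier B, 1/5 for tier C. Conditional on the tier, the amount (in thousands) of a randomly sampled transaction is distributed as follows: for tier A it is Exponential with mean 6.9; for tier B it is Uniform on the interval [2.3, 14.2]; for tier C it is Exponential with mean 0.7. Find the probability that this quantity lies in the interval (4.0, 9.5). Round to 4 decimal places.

Conditional on each tier, P(4.0 < X < 9.5): A: 0.307679; B: 0.462185; C: 0.00329723.
By total probability, P(4.0 < X < 9.5) = 0.4·0.307679 + 0.4·0.462185 + 0.2·0.00329723 = 0.308605.

0.3086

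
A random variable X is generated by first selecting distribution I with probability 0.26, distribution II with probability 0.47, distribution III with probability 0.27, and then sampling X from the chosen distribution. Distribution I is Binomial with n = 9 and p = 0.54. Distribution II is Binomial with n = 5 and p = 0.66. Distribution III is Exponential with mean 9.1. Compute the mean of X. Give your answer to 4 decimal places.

5.2716

Component means — I: 4.86; II: 3.3; III: 9.1.
E[X] = 0.26·4.86 + 0.47·3.3 + 0.27·9.1 = 5.2716.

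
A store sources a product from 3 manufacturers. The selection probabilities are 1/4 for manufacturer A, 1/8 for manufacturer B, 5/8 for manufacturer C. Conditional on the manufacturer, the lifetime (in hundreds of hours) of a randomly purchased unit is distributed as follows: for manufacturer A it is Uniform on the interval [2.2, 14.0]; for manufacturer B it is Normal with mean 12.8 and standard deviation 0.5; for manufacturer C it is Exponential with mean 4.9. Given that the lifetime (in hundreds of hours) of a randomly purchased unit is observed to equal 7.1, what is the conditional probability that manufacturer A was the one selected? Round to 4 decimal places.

0.4143

Likelihoods f(7.1 | ·): A: 0.0847458; B: 4.80269e-29; C: 0.0479204.
Posterior ∝ prior × likelihood. Numerator for A: 0.25·0.0847458 = 0.0211864.
Normalizing constant: 0.25·0.0847458 + 0.125·4.80269e-29 + 0.625·0.0479204 = 0.0511367.
P(A | observation) = 0.0211864 / 0.0511367 = 0.41431.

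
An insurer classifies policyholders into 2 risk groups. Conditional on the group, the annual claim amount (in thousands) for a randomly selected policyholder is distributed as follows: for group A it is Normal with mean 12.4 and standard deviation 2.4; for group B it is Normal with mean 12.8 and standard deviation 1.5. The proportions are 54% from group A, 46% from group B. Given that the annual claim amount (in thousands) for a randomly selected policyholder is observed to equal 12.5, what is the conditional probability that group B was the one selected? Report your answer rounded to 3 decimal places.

Likelihoods f(12.5 | ·): A: 0.166082; B: 0.260695.
Posterior ∝ prior × likelihood. Numerator for B: 0.46·0.260695 = 0.11992.
Normalizing constant: 0.54·0.166082 + 0.46·0.260695 = 0.209604.
P(B | observation) = 0.11992 / 0.209604 = 0.572126.

0.572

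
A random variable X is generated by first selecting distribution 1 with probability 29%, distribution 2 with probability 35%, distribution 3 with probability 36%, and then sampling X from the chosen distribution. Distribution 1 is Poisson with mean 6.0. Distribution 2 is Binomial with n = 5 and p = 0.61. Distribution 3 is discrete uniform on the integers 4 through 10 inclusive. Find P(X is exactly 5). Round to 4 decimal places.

Conditional on each component, P(X = 5): 1: 0.160623; 2: 0.0844596; 3: 0.142857.
By total probability, P(X = 5) = 0.29·0.160623 + 0.35·0.0844596 + 0.36·0.142857 = 0.12757.

0.1276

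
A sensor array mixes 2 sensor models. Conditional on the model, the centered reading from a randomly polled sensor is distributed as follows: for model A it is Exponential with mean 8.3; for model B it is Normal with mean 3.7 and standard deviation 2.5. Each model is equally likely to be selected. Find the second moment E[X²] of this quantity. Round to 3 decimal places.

78.860

For each component E[X²] = Var + (mean)², giving A: 137.78; B: 19.94.
Overall E[X²] = 0.5·137.78 + 0.5·19.94 = 78.86.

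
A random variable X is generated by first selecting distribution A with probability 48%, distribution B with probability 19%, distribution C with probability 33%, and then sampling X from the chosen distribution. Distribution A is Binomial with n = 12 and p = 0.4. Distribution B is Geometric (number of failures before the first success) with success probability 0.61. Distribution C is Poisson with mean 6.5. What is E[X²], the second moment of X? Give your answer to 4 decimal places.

28.8059

For each component E[X²] = Var + (mean)², giving A: 25.92; B: 1.45687; C: 48.75.
Overall E[X²] = 0.48·25.92 + 0.19·1.45687 + 0.33·48.75 = 28.8059.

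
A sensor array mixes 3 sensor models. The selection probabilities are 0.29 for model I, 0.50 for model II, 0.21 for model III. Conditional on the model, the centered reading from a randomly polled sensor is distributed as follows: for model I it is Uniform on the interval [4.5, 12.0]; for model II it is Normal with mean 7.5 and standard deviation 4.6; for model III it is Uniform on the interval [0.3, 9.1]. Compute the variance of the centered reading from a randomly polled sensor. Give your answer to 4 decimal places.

Per component, I: μ=8.25, E[X²]=72.75; II: μ=7.5, E[X²]=77.41; III: μ=4.7, E[X²]=28.5433.
E[X] = 0.29·8.25 + 0.5·7.5 + 0.21·4.7 = 7.1295.
E[X²] = 0.29·72.75 + 0.5·77.41 + 0.21·28.5433 = 65.7966.
Var(X) = E[X²] − (E[X])² = 65.7966 − 50.8298 = 14.9668.

14.9668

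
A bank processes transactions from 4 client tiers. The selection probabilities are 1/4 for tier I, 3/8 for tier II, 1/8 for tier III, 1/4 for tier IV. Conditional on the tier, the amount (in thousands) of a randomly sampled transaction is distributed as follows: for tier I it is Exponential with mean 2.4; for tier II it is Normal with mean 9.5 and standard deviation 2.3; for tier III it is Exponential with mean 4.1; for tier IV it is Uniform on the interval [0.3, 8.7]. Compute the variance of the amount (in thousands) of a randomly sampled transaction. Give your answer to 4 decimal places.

Per component, I: μ=2.4, E[X²]=11.52; II: μ=9.5, E[X²]=95.54; III: μ=4.1, E[X²]=33.62; IV: μ=4.5, E[X²]=26.13.
E[X] = 0.25·2.4 + 0.375·9.5 + 0.125·4.1 + 0.25·4.5 = 5.8.
E[X²] = 0.25·11.52 + 0.375·95.54 + 0.125·33.62 + 0.25·26.13 = 49.4425.
Var(X) = E[X²] − (E[X])² = 49.4425 − 33.64 = 15.8025.

15.8025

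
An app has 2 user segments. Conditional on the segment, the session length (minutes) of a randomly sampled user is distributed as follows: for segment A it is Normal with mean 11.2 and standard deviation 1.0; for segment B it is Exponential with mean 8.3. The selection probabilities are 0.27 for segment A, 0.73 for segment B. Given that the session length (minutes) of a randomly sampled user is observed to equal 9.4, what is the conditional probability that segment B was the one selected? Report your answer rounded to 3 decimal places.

Likelihoods f(9.4 | ·): A: 0.0789502; B: 0.0388213.
Posterior ∝ prior × likelihood. Numerator for B: 0.73·0.0388213 = 0.0283396.
Normalizing constant: 0.27·0.0789502 + 0.73·0.0388213 = 0.0496561.
P(B | observation) = 0.0283396 / 0.0496561 = 0.570717.

0.571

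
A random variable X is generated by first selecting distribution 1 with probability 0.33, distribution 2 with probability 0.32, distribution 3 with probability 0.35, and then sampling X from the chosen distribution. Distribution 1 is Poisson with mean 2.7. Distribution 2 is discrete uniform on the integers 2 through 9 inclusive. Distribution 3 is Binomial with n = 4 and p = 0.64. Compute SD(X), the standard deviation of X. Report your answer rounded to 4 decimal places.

2.1661

Per component, 1: μ=2.7, E[X²]=9.99; 2: μ=5.5, E[X²]=35.5; 3: μ=2.56, E[X²]=7.4752.
E[X] = 0.33·2.7 + 0.32·5.5 + 0.35·2.56 = 3.547.
E[X²] = 0.33·9.99 + 0.32·35.5 + 0.35·7.4752 = 17.273.
Var(X) = E[X²] − (E[X])² = 17.273 − 12.5812 = 4.69181.
SD(X) = √4.69181 = 2.16606.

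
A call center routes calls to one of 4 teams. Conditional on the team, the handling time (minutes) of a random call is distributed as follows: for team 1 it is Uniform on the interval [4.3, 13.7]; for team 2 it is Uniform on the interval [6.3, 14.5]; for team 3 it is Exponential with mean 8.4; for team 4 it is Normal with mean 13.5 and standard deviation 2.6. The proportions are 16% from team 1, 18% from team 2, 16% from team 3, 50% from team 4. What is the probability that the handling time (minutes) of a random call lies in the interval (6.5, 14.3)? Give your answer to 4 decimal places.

Conditional on each team, P(6.5 < X < 14.3): 1: 0.765957; 2: 0.95122; 3: 0.279003; 4: 0.617294.
By total probability, P(6.5 < X < 14.3) = 0.16·0.765957 + 0.18·0.95122 + 0.16·0.279003 + 0.5·0.617294 = 0.64706.

0.6471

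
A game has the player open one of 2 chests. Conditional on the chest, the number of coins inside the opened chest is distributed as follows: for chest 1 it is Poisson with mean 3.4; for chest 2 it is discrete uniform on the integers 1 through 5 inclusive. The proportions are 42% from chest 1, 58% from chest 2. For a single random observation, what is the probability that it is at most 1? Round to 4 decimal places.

Conditional on each chest, P(X ≤ 1): 1: 0.146842; 2: 0.2.
By total probability, P(X ≤ 1) = 0.42·0.146842 + 0.58·0.2 = 0.177674.

0.1777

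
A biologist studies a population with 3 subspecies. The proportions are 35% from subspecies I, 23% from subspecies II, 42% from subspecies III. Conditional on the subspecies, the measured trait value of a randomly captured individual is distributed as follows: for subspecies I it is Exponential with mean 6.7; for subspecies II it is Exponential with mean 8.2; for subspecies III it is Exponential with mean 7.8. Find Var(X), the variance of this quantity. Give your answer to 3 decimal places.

Per component, I: μ=6.7, E[X²]=89.78; II: μ=8.2, E[X²]=134.48; III: μ=7.8, E[X²]=121.68.
E[X] = 0.35·6.7 + 0.23·8.2 + 0.42·7.8 = 7.507.
E[X²] = 0.35·89.78 + 0.23·134.48 + 0.42·121.68 = 113.459.
Var(X) = E[X²] − (E[X])² = 113.459 − 56.355 = 57.104.

57.104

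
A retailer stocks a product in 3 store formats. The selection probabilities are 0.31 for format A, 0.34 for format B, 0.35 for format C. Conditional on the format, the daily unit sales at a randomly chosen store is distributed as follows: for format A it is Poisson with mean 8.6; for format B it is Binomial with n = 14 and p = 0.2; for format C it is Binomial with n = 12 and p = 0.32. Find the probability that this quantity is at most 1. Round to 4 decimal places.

0.0906

Conditional on each format, P(X ≤ 1): A: 0.00176742; B: 0.197912; C: 0.0649735.
By total probability, P(X ≤ 1) = 0.31·0.00176742 + 0.34·0.197912 + 0.35·0.0649735 = 0.0905787.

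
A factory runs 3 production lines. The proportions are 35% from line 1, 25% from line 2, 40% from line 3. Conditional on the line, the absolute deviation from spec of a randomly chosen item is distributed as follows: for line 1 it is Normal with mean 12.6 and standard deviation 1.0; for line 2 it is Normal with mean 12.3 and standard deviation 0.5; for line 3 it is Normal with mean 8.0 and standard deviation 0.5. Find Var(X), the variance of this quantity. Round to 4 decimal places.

5.3318

Per component, 1: μ=12.6, E[X²]=159.76; 2: μ=12.3, E[X²]=151.54; 3: μ=8, E[X²]=64.25.
E[X] = 0.35·12.6 + 0.25·12.3 + 0.4·8 = 10.685.
E[X²] = 0.35·159.76 + 0.25·151.54 + 0.4·64.25 = 119.501.
Var(X) = E[X²] − (E[X])² = 119.501 − 114.169 = 5.33178.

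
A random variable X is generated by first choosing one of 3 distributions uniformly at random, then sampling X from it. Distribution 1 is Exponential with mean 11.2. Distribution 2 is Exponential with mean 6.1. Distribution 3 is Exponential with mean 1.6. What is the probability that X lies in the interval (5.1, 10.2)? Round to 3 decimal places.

0.172

Conditional on each component, P(5.1 < X < 10.2): 1: 0.231985; 2: 0.245566; 3: 0.0395713.
By total probability, P(5.1 < X < 10.2) = 0.333333·0.231985 + 0.333333·0.245566 + 0.333333·0.0395713 = 0.172374.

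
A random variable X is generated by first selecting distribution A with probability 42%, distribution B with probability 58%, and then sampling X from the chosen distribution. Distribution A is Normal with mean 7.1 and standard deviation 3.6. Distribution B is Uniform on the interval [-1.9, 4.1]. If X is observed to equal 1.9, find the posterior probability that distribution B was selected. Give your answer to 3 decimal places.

0.855

Likelihoods f(1.9 | ·): A: 0.0390434; B: 0.166667.
Posterior ∝ prior × likelihood. Numerator for B: 0.58·0.166667 = 0.0966667.
Normalizing constant: 0.42·0.0390434 + 0.58·0.166667 = 0.113065.
P(B | observation) = 0.0966667 / 0.113065 = 0.854966.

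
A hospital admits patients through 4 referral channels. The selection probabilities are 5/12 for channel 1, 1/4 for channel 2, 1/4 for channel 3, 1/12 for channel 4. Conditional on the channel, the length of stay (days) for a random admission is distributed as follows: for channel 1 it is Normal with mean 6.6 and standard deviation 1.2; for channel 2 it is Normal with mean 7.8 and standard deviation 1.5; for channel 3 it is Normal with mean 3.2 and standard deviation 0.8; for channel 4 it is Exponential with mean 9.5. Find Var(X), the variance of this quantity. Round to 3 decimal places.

12.699

Per component, 1: μ=6.6, E[X²]=45; 2: μ=7.8, E[X²]=63.09; 3: μ=3.2, E[X²]=10.88; 4: μ=9.5, E[X²]=180.5.
E[X] = 0.416667·6.6 + 0.25·7.8 + 0.25·3.2 + 0.0833333·9.5 = 6.29167.
E[X²] = 0.416667·45 + 0.25·63.09 + 0.25·10.88 + 0.0833333·180.5 = 52.2842.
Var(X) = E[X²] − (E[X])² = 52.2842 − 39.5851 = 12.6991.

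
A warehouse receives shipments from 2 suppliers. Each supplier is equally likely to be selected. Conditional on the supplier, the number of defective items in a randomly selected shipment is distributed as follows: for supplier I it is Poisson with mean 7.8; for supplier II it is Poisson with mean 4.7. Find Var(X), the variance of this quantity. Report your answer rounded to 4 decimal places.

Per component, I: μ=7.8, E[X²]=68.64; II: μ=4.7, E[X²]=26.79.
E[X] = 0.5·7.8 + 0.5·4.7 = 6.25.
E[X²] = 0.5·68.64 + 0.5·26.79 = 47.715.
Var(X) = E[X²] − (E[X])² = 47.715 − 39.0625 = 8.6525.

8.6525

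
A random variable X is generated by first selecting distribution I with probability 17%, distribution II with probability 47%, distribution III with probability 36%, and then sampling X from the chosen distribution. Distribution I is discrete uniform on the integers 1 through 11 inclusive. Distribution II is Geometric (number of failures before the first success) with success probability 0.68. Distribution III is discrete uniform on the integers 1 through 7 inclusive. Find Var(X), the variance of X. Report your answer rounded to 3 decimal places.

8.261

Per component, I: μ=6, E[X²]=46; II: μ=0.470588, E[X²]=0.913495; III: μ=4, E[X²]=20.
E[X] = 0.17·6 + 0.47·0.470588 + 0.36·4 = 2.68118.
E[X²] = 0.17·46 + 0.47·0.913495 + 0.36·20 = 15.4493.
Var(X) = E[X²] − (E[X])² = 15.4493 − 7.18871 = 8.26064.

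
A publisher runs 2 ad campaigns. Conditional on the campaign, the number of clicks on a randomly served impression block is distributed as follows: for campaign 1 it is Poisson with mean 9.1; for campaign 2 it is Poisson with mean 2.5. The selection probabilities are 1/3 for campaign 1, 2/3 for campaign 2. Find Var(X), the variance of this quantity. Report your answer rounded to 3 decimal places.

Per component, 1: μ=9.1, E[X²]=91.91; 2: μ=2.5, E[X²]=8.75.
E[X] = 0.333333·9.1 + 0.666667·2.5 = 4.7.
E[X²] = 0.333333·91.91 + 0.666667·8.75 = 36.47.
Var(X) = E[X²] − (E[X])² = 36.47 − 22.09 = 14.38.

14.380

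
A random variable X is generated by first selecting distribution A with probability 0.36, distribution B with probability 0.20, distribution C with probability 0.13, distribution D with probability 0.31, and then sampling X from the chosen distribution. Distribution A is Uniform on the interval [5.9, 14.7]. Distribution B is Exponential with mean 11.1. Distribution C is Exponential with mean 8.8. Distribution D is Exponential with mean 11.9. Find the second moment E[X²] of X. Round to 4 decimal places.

For each component E[X²] = Var + (mean)², giving A: 112.543; B: 246.42; C: 154.88; D: 283.22.
Overall E[X²] = 0.36·112.543 + 0.2·246.42 + 0.13·154.88 + 0.31·283.22 = 197.732.

197.7322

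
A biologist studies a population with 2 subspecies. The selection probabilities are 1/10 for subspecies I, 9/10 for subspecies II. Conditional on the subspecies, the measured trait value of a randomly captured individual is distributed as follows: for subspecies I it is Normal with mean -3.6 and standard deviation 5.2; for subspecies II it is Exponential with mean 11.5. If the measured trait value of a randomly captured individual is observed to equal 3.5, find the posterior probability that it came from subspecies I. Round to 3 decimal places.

Likelihoods f(3.5 | ·): I: 0.0302054; II: 0.0641395.
Posterior ∝ prior × likelihood. Numerator for I: 0.1·0.0302054 = 0.00302054.
Normalizing constant: 0.1·0.0302054 + 0.9·0.0641395 = 0.0607461.
P(I | observation) = 0.00302054 / 0.0607461 = 0.049724.

0.050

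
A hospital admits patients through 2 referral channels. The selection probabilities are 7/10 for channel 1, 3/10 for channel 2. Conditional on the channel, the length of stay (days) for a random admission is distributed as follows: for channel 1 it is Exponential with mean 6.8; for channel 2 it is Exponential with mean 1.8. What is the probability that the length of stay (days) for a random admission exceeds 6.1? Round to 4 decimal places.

Conditional on each channel, P(X > 6.1): 1: 0.407767; 2: 0.0337462.
By total probability, P(X > 6.1) = 0.7·0.407767 + 0.3·0.0337462 = 0.295561.

0.2956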